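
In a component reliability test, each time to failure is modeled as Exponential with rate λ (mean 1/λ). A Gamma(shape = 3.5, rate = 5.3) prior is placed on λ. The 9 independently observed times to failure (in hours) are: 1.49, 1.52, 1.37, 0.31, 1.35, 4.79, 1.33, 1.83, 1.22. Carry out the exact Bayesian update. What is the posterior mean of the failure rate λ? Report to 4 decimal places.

0.6095

With a Gamma(shape α, rate β) prior on the exponential rate λ, the posterior after n observations with total T = Σxᵢ is Gamma(α+n, β+T).
Sum of observations T = 15.21 hours; n = 9.
Posterior: Gamma(3.5+9, 5.3+15.21) = Gamma(12.5, 20.51).
Posterior mean of λ = α/β = 12.5/20.51 = 0.6095.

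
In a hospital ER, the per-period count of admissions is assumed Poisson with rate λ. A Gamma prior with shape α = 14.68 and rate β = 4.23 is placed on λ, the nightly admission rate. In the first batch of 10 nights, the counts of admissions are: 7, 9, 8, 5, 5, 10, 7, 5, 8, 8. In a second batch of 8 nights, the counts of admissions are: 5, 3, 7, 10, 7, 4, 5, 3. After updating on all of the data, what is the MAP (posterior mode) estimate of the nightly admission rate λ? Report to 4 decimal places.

With a Gamma(shape α, rate β) prior, the Poisson likelihood is conjugate: the posterior is Gamma(α + ΣXᵢ, β + n).
Batch 1: sum of counts S = 72 over n = 10 nights.
After batch 1: Gamma(α+S, β+n) = Gamma(14.68+72, 4.23+10) = Gamma(86.68, 14.23).
Batch 2: sum of counts S = 44 over n = 8 nights.
After batch 2: Gamma(α+S, β+n) = Gamma(86.68+44, 14.23+8) = Gamma(130.68, 22.23).
Mode of Gamma(α,β) for α≥1 is (α−1)/β = 129.68/22.23 = 5.8336.

5.8336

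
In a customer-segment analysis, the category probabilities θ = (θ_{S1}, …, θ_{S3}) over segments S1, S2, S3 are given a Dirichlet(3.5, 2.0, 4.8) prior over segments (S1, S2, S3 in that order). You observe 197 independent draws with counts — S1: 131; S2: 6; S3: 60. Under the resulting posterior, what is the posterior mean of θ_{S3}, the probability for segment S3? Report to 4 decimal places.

0.3126

The Dirichlet prior is conjugate to the Multinomial likelihood: each posterior αⱼ = prior αⱼ + observed count nⱼ.
Posterior concentration: (134.5, 8.0, 64.8), total = 207.3.
E[θ_{S3}|data] = α_{S3}/Σα = 64.8/207.3 = 0.3126.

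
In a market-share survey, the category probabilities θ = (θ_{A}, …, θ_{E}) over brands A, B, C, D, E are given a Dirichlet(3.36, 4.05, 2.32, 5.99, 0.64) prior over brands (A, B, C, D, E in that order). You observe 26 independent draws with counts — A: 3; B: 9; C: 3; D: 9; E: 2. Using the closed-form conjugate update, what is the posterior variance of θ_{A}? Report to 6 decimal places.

0.002943

The Dirichlet prior is conjugate to the Multinomial likelihood: each posterior αⱼ = prior αⱼ + observed count nⱼ.
Posterior concentration: (6.36, 13.05, 5.32, 14.99, 2.64), total = 42.36.
Var[θ_j] = α_j(Σα−α_j)/((Σα)²(Σα+1)) = 6.36·36.00/(42.36²·43.36) = 0.002943.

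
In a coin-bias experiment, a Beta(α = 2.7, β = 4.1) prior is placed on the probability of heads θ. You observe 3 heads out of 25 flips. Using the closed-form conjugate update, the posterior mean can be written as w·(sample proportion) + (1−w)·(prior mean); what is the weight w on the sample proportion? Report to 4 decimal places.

0.7862

The Beta prior is conjugate to a Binomial/Bernoulli likelihood; the update adds successes to α and failures to β.
Posterior mean = (α₀+k)/(α₀+β₀+n) = [n/(α₀+β₀+n)]·(k/n) + [(α₀+β₀)/(α₀+β₀+n)]·α₀/(α₀+β₀), so only n and the prior enter the weight.
The weight on the data is w = n/(α₀+β₀+n) = 25/(2.7+4.1+25) = 25/31.8 = 0.7862.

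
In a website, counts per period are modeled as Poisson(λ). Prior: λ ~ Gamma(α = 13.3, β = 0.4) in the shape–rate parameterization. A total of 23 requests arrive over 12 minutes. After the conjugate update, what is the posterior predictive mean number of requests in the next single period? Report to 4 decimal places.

2.9274

With a Gamma(shape α, rate β) prior, the Poisson likelihood is conjugate: the posterior is Gamma(α + ΣXᵢ, β + n).
Posterior: Gamma(α+S, β+n) = Gamma(13.3+23, 0.4+12) = Gamma(36.3, 12.4).
The predictive distribution for one future period is NegBinom with mean α/β = 2.9274.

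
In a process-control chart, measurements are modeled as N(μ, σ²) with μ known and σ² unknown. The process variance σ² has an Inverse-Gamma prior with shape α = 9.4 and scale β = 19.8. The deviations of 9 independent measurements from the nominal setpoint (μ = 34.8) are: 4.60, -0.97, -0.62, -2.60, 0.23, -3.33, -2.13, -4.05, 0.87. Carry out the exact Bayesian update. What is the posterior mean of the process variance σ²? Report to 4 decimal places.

3.9412

With known mean μ and an Inverse-Gamma(α, β) prior on σ², the Normal likelihood is conjugate: posterior is Inv-Gamma(α + n/2, β + Σ(xᵢ−μ)²/2).
Σ(xᵢ−μ)² = (4.60)² + (-0.97)² + (-0.62)² + (-2.60)² + (0.23)² + (-3.33)² + (-2.13)² + (-4.05)² + (0.87)² = 62.0834.
Posterior: Inv-Gamma(9.4 + 9/2, 19.8 + 62.0834/2) = Inv-Gamma(13.90, 50.84170).
E[σ²|data] = β/(α−1) = 50.84170/12.90 = 3.9412.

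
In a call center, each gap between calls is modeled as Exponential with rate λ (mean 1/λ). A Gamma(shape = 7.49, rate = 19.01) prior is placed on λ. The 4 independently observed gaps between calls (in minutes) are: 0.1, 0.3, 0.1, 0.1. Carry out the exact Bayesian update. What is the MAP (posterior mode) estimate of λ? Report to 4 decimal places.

With a Gamma(shape α, rate β) prior on the exponential rate λ, the posterior after n observations with total T = Σxᵢ is Gamma(α+n, β+T).
Sum of observations T = 0.6 minutes; n = 4.
Posterior: Gamma(7.49+4, 19.01+0.6) = Gamma(11.49, 19.61).
Mode = (α−1)/β = 0.5349.

0.5349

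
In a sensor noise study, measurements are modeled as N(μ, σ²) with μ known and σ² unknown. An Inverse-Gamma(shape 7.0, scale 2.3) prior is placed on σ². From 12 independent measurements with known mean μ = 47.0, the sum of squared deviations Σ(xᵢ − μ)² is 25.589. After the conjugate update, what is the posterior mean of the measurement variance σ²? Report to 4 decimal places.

1.2579

With known mean μ and an Inverse-Gamma(α, β) prior on σ², the Normal likelihood is conjugate: posterior is Inv-Gamma(α + n/2, β + Σ(xᵢ−μ)²/2).
Posterior: Inv-Gamma(7.0 + 12/2, 2.3 + 25.589/2) = Inv-Gamma(13.00, 15.0945).
E[σ²|data] = β/(α−1) = 15.0945/12.00 = 1.2579.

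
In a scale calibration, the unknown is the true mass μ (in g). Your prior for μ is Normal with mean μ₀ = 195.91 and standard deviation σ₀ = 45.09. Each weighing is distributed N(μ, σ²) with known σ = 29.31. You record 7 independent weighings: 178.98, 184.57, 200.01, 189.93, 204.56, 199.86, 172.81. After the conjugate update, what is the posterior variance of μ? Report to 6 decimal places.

For Normal data with known variance σ², a Normal(μ₀, σ₀²) prior on μ is conjugate. Posterior precision = 1/σ₀² + n/σ²; posterior mean is the precision-weighted average of μ₀ and x̄.
σ₀² = 45.09² = 2033.1081, σ² = 29.31² = 859.0761; σ² + n·σ₀² = 859.0761 + 7·2033.1081 = 15090.8328.
Posterior precision = 1/σ₀² + n/σ² = 1/2033.1081 + 7/859.0761 = (σ² + n·σ₀²)/(σ₀²σ²) = 15090.8328/(2033.1081·859.0761); posterior variance σₙ² = σ₀²σ²/(σ² + n·σ₀²) = 2033.1081·859.0761/15090.8328 = 115.738780.

115.738780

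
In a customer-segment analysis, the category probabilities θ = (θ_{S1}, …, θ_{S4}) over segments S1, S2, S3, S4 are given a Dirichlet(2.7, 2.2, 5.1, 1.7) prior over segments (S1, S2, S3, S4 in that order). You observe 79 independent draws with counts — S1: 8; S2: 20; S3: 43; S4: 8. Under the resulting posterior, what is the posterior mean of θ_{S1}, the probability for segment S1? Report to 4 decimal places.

0.1180

The Dirichlet prior is conjugate to the Multinomial likelihood: each posterior αⱼ = prior αⱼ + observed count nⱼ.
Posterior concentration: (10.7, 22.2, 48.1, 9.7), total = 90.7.
E[θ_{S1}|data] = α_{S1}/Σα = 10.7/90.7 = 0.1180.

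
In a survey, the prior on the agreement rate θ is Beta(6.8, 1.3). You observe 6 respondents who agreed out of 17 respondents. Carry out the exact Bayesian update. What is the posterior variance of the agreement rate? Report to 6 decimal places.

0.009575

The Beta prior is conjugate to a Binomial/Bernoulli likelihood; the update adds successes to α and failures to β.
Posterior: Beta(α+k, β+n−k) = Beta(6.8+6, 1.3+11) = Beta(12.8, 12.3).
Var = αβ/((α+β)²(α+β+1)) = 12.8·12.3/(25.1²·26.1) = 0.009575.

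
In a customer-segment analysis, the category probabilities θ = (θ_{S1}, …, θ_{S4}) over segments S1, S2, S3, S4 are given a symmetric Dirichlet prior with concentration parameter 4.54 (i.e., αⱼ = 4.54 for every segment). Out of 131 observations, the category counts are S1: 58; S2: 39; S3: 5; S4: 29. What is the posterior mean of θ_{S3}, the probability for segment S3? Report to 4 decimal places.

0.0640

The Dirichlet prior is conjugate to the Multinomial likelihood: each posterior αⱼ = prior αⱼ + observed count nⱼ.
Posterior concentration: (62.54, 43.54, 9.54, 33.54), total = 149.16.
E[θ_{S3}|data] = α_{S3}/Σα = 9.54/149.16 = 0.0640.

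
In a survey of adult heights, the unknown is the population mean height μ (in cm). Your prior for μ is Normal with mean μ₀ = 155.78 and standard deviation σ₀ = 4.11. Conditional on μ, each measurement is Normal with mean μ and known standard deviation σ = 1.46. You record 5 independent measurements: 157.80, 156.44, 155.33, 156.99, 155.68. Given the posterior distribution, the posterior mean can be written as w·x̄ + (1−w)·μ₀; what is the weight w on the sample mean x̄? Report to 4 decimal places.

For Normal data with known variance σ², a Normal(μ₀, σ₀²) prior on μ is conjugate. Posterior precision = 1/σ₀² + n/σ²; posterior mean is the precision-weighted average of μ₀ and x̄.
σ₀² = 4.11² = 16.8921, σ² = 1.46² = 2.1316. Prior precision 1/σ₀² = 1/16.8921; data precision n/σ² = 5/2.1316.
w = (n/σ²)/(1/σ₀² + n/σ²) = n·σ₀²/(σ² + n·σ₀²) = 5·16.8921/(2.1316 + 5·16.8921) = 84.4605/86.5921 = 0.9754.

0.9754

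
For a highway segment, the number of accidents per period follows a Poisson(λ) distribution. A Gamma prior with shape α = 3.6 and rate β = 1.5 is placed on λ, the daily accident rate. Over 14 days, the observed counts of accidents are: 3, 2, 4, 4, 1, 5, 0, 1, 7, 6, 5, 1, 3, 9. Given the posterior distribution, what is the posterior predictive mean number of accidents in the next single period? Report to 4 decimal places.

With a Gamma(shape α, rate β) prior, the Poisson likelihood is conjugate: the posterior is Gamma(α + ΣXᵢ, β + n).
Sum of counts S = 51 over n = 14 days.
Posterior: Gamma(α+S, β+n) = Gamma(3.6+51, 1.5+14) = Gamma(54.6, 15.5).
The predictive distribution for one future period is NegBinom with mean α/β = 3.5226.

3.5226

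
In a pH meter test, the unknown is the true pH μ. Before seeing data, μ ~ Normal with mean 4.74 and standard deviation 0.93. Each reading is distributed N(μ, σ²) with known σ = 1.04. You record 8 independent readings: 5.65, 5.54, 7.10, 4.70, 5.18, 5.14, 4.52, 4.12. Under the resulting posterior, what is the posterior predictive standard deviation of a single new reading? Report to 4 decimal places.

For Normal data with known variance σ², a Normal(μ₀, σ₀²) prior on μ is conjugate. Posterior precision = 1/σ₀² + n/σ²; posterior mean is the precision-weighted average of μ₀ and x̄.
σ₀² = 0.93² = 0.8649, σ² = 1.04² = 1.0816; σ² + n·σ₀² = 1.0816 + 8·0.8649 = 8.0008.
Posterior precision = 1/σ₀² + n/σ² = 1/0.8649 + 8/1.0816 = (σ² + n·σ₀²)/(σ₀²σ²) = 8.0008/(0.8649·1.0816); posterior variance σₙ² = σ₀²σ²/(σ² + n·σ₀²) = 0.8649·1.0816/8.0008 = 0.116923.
Predictive variance for one new observation = σₙ² + σ² = 0.8649·1.0816/8.0008 + 1.0816 = σ²·(σ₀² + 8.0008)/8.0008 = 1.0816·8.8657/8.0008 = 1.198523; SD = √(1.0816·8.8657/8.0008) = 1.0948.

1.0948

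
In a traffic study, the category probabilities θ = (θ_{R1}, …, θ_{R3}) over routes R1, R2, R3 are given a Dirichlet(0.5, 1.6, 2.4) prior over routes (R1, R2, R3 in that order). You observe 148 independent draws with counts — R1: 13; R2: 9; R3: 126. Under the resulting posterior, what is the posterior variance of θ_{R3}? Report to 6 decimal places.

0.000867

The Dirichlet prior is conjugate to the Multinomial likelihood: each posterior αⱼ = prior αⱼ + observed count nⱼ.
Posterior concentration: (13.5, 10.6, 128.4), total = 152.5.
Var[θ_j] = α_j(Σα−α_j)/((Σα)²(Σα+1)) = 128.4·24.1/(152.5²·153.5) = 0.000867.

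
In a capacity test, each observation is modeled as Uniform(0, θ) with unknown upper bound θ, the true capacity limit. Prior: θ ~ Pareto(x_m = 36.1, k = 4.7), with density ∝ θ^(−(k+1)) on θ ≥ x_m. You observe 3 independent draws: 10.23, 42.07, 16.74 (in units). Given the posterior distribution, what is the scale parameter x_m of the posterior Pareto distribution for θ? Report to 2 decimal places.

A Pareto(scale x_m, shape k) prior on the upper bound θ of Uniform(0, θ) is conjugate: posterior is Pareto(max(x_m, max xᵢ), k + n).
Sample maximum = 42.07; prior scale x_m = 36.1 → posterior scale = max = 42.07.
Posterior shape = 4.7 + 3 = 7.7.
Posterior scale x_m = 42.07.

42.07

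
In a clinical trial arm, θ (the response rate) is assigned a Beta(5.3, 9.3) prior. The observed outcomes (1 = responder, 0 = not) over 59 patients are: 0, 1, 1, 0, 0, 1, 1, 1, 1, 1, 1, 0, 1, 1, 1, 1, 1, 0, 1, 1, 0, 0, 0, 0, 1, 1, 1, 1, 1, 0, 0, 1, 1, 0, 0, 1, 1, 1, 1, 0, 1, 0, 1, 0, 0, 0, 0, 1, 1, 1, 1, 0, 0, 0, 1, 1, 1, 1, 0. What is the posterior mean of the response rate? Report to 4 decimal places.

The Beta prior is conjugate to a Binomial/Bernoulli likelihood; the update adds successes to α and failures to β.
Posterior: Beta(α+k, β+n−k) = Beta(5.3+36, 9.3+23) = Beta(41.3, 32.3).
Posterior mean = α/(α+β) = 41.3/73.6 = 0.5611.

0.5611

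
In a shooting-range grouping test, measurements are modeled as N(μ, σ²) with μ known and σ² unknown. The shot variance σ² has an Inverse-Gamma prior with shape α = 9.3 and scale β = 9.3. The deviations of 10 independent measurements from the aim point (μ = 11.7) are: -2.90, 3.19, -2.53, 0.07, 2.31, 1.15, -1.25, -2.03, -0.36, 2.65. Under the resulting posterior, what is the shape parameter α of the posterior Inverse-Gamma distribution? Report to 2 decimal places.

14.30

With known mean μ and an Inverse-Gamma(α, β) prior on σ², the Normal likelihood is conjugate: posterior is Inv-Gamma(α + n/2, β + Σ(xᵢ−μ)²/2).
Σ(xᵢ−μ)² = (-2.90)² + (3.19)² + (-2.53)² + (0.07)² + (2.31)² + (1.15)² + (-1.25)² + (-2.03)² + (-0.36)² + (2.65)² = 44.4860.
Posterior: Inv-Gamma(9.3 + 10/2, 9.3 + 44.4860/2) = Inv-Gamma(14.30, 31.54300).
Posterior α = 14.30.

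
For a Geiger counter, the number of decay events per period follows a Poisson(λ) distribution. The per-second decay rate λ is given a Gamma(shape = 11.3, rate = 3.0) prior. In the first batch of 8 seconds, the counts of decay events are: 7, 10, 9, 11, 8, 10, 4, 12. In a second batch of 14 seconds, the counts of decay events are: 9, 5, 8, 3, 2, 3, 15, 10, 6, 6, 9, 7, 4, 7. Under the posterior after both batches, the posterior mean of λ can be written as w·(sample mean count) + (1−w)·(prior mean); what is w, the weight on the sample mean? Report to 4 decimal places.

0.8800

With a Gamma(shape α, rate β) prior, the Poisson likelihood is conjugate: the posterior is Gamma(α + ΣXᵢ, β + n).
Total number of seconds: n = 8 + 14 = 22.
Posterior mean = (α₀+S)/(β₀+n) = [n/(β₀+n)]·(S/n) + [β₀/(β₀+n)]·(α₀/β₀), so only n and β₀ enter the weight.
Weight on data w = n/(β₀+n) = 22/(3.0+22) = 22/25.0 = 0.8800.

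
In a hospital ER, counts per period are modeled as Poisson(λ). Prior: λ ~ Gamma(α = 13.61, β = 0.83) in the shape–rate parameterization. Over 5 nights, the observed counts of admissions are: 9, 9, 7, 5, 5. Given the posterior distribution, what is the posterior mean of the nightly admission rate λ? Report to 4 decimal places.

With a Gamma(shape α, rate β) prior, the Poisson likelihood is conjugate: the posterior is Gamma(α + ΣXᵢ, β + n).
Sum of counts S = 35 over n = 5 nights.
Posterior: Gamma(α+S, β+n) = Gamma(13.61+35, 0.83+5) = Gamma(48.61, 5.83).
Posterior mean = α/β = 48.61/5.83 = 8.3379.

8.3379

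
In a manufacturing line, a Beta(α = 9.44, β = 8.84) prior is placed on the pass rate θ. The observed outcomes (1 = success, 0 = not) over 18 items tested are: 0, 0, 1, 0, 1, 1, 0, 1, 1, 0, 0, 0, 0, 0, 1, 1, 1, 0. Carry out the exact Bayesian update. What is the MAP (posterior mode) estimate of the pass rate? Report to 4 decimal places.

0.4796

The Beta prior is conjugate to a Binomial/Bernoulli likelihood; the update adds successes to α and failures to β.
Posterior: Beta(α+k, β+n−k) = Beta(9.44+8, 8.84+10) = Beta(17.44, 18.84).
Mode of Beta(a,b) for a,b>1 is (a−1)/(a+b−2) = 16.44/34.28 = 0.4796.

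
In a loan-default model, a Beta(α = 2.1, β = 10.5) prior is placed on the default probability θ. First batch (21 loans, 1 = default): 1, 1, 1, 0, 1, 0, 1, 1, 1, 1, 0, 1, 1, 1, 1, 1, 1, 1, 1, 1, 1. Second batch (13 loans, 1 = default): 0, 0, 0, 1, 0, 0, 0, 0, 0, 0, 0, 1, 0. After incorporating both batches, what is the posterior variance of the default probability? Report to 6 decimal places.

The Beta prior is conjugate to a Binomial/Bernoulli likelihood; the update adds successes to α and failures to β.
After batch 1: Beta(2.1+18, 10.5+3) = Beta(20.1, 13.5).
After batch 2: Beta(20.1+2, 13.5+11) = Beta(22.1, 24.5).
Var = αβ/((α+β)²(α+β+1)) = 22.1·24.5/(46.6²·47.6) = 0.005238.

0.005238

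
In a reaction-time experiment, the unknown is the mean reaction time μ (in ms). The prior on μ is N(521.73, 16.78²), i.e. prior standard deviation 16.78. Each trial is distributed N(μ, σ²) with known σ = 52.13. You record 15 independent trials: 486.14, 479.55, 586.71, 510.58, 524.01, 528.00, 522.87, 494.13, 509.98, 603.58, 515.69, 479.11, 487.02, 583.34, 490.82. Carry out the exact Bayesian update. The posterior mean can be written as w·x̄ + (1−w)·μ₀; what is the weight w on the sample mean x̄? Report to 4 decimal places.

For Normal data with known variance σ², a Normal(μ₀, σ₀²) prior on μ is conjugate. Posterior precision = 1/σ₀² + n/σ²; posterior mean is the precision-weighted average of μ₀ and x̄.
σ₀² = 16.78² = 281.5684, σ² = 52.13² = 2717.5369. Prior precision 1/σ₀² = 1/281.5684; data precision n/σ² = 15/2717.5369.
w = (n/σ²)/(1/σ₀² + n/σ²) = n·σ₀²/(σ² + n·σ₀²) = 15·281.5684/(2717.5369 + 15·281.5684) = 4223.526/6941.0629 = 0.6085.

0.6085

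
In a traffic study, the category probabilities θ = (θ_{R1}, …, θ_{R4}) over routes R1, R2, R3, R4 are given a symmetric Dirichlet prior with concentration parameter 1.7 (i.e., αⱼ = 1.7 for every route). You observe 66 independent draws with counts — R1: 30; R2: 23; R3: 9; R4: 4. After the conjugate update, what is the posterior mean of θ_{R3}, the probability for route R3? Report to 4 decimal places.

0.1470

The Dirichlet prior is conjugate to the Multinomial likelihood: each posterior αⱼ = prior αⱼ + observed count nⱼ.
Posterior concentration: (31.7, 24.7, 10.7, 5.7), total = 72.8.
E[θ_{R3}|data] = α_{R3}/Σα = 10.7/72.8 = 0.1470.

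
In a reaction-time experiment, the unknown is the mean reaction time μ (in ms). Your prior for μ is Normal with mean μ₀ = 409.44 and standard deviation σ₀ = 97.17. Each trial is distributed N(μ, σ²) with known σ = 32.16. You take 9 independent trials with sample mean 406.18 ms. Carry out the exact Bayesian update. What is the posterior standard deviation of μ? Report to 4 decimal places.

10.6554

For Normal data with known variance σ², a Normal(μ₀, σ₀²) prior on μ is conjugate. Posterior precision = 1/σ₀² + n/σ²; posterior mean is the precision-weighted average of μ₀ and x̄.
σ₀² = 97.17² = 9442.0089, σ² = 32.16² = 1034.2656; σ² + n·σ₀² = 1034.2656 + 9·9442.0089 = 86012.3457.
Posterior precision = 1/σ₀² + n/σ² = 1/9442.0089 + 9/1034.2656 = (σ² + n·σ₀²)/(σ₀²σ²) = 86012.3457/(9442.0089·1034.2656); posterior variance σₙ² = σ₀²σ²/(σ² + n·σ₀²) = 9442.0089·1034.2656/86012.3457 = 113.536550.
Posterior SD = √σₙ² = √(9442.0089·1034.2656/86012.3457) = 10.6554.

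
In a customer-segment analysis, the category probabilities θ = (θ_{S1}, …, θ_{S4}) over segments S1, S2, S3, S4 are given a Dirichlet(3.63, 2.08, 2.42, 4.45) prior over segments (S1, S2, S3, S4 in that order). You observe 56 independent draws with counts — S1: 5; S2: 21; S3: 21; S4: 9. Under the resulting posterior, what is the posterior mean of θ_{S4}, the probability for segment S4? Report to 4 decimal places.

0.1961

The Dirichlet prior is conjugate to the Multinomial likelihood: each posterior αⱼ = prior αⱼ + observed count nⱼ.
Posterior concentration: (8.63, 23.08, 23.42, 13.45), total = 68.58.
E[θ_{S4}|data] = α_{S4}/Σα = 13.45/68.58 = 0.1961.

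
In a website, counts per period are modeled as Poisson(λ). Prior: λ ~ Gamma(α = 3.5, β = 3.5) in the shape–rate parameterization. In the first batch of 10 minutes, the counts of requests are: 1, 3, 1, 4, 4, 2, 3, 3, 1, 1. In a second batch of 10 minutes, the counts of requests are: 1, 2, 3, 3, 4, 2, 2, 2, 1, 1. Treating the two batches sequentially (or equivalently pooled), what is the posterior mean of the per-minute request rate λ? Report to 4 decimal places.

2.0213

With a Gamma(shape α, rate β) prior, the Poisson likelihood is conjugate: the posterior is Gamma(α + ΣXᵢ, β + n).
Batch 1: sum of counts S = 23 over n = 10 minutes.
After batch 1: Gamma(α+S, β+n) = Gamma(3.5+23, 3.5+10) = Gamma(26.5, 13.5).
Batch 2: sum of counts S = 21 over n = 10 minutes.
After batch 2: Gamma(α+S, β+n) = Gamma(26.5+21, 13.5+10) = Gamma(47.5, 23.5).
Posterior mean = α/β = 47.5/23.5 = 2.0213.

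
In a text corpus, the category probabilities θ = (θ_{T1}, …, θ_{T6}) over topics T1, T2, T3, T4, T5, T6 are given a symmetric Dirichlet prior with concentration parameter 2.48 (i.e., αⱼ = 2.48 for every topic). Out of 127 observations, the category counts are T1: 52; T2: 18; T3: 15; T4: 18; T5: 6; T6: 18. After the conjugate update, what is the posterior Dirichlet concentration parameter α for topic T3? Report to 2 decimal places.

17.48

The Dirichlet prior is conjugate to the Multinomial likelihood: each posterior αⱼ = prior αⱼ + observed count nⱼ.
Posterior concentration: (54.48, 20.48, 17.48, 20.48, 8.48, 20.48), total = 141.88.
α_{T3} = 2.48 + 15 = 17.48.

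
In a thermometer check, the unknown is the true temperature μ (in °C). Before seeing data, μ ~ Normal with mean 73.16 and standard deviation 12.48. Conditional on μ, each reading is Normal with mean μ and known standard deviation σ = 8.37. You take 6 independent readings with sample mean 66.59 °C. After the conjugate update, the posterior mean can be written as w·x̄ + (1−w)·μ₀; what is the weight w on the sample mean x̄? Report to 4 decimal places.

For Normal data with known variance σ², a Normal(μ₀, σ₀²) prior on μ is conjugate. Posterior precision = 1/σ₀² + n/σ²; posterior mean is the precision-weighted average of μ₀ and x̄.
σ₀² = 12.48² = 155.7504, σ² = 8.37² = 70.0569. Prior precision 1/σ₀² = 1/155.7504; data precision n/σ² = 6/70.0569.
w = (n/σ²)/(1/σ₀² + n/σ²) = n·σ₀²/(σ² + n·σ₀²) = 6·155.7504/(70.0569 + 6·155.7504) = 934.5024/1004.5593 = 0.9303.

0.9303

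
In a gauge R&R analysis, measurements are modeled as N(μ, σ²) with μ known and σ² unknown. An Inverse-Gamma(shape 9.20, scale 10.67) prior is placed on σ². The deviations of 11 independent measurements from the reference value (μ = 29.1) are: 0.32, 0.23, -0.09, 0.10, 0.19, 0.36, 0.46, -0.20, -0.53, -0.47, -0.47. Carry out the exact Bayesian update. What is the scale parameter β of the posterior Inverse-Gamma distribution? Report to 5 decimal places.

With known mean μ and an Inverse-Gamma(α, β) prior on σ², the Normal likelihood is conjugate: posterior is Inv-Gamma(α + n/2, β + Σ(xᵢ−μ)²/2).
Σ(xᵢ−μ)² = (0.32)² + (0.23)² + (-0.09)² + (0.10)² + (0.19)² + (0.36)² + (0.46)² + (-0.20)² + (-0.53)² + (-0.47)² + (-0.47)² = 1.3134.
Posterior: Inv-Gamma(9.20 + 11/2, 10.67 + 1.3134/2) = Inv-Gamma(14.70, 11.32670).
Posterior β = 11.32670.

11.32670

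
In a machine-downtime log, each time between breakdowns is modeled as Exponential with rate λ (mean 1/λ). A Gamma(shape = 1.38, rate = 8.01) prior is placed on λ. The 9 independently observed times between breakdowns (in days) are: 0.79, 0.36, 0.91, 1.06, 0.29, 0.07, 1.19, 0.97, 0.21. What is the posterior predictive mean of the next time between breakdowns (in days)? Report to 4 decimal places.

With a Gamma(shape α, rate β) prior on the exponential rate λ, the posterior after n observations with total T = Σxᵢ is Gamma(α+n, β+T).
Sum of observations T = 5.85 days; n = 9.
Posterior: Gamma(1.38+9, 8.01+5.85) = Gamma(10.38, 13.86).
The predictive distribution for the next observation is Lomax; its mean is β/(α−1) = 13.86/9.38 = 1.4776.

1.4776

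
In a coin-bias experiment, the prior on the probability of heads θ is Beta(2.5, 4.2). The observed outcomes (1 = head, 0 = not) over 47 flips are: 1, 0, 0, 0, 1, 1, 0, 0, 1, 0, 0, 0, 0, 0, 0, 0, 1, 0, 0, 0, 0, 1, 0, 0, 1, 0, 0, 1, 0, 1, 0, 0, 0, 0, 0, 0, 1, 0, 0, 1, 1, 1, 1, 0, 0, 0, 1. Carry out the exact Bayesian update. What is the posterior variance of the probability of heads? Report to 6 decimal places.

0.004016

The Beta prior is conjugate to a Binomial/Bernoulli likelihood; the update adds successes to α and failures to β.
Posterior: Beta(α+k, β+n−k) = Beta(2.5+15, 4.2+32) = Beta(17.5, 36.2).
Var = αβ/((α+β)²(α+β+1)) = 17.5·36.2/(53.7²·54.7) = 0.004016.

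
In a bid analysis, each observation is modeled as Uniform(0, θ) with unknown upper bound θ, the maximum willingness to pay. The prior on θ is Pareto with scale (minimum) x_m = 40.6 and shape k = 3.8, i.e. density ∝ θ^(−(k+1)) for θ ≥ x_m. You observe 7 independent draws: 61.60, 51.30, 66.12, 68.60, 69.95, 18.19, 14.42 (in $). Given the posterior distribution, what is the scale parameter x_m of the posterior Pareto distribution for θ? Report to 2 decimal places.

A Pareto(scale x_m, shape k) prior on the upper bound θ of Uniform(0, θ) is conjugate: posterior is Pareto(max(x_m, max xᵢ), k + n).
Sample maximum = 69.95; prior scale x_m = 40.6 → posterior scale = max = 69.95.
Posterior shape = 3.8 + 7 = 10.8.
Posterior scale x_m = 69.95.

69.95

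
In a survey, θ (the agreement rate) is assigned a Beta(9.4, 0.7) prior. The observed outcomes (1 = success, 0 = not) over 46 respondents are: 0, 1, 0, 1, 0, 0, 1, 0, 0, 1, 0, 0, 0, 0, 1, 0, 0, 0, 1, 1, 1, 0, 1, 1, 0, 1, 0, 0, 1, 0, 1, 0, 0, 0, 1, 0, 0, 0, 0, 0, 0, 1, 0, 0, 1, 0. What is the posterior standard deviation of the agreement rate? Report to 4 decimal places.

0.0659

The Beta prior is conjugate to a Binomial/Bernoulli likelihood; the update adds successes to α and failures to β.
Posterior: Beta(α+k, β+n−k) = Beta(9.4+16, 0.7+30) = Beta(25.4, 30.7).
Var = αβ/((α+β)²(α+β+1)) = 25.4·30.7/(56.1²·57.1) = 0.00433921; SD = √0.00433921 = 0.0659.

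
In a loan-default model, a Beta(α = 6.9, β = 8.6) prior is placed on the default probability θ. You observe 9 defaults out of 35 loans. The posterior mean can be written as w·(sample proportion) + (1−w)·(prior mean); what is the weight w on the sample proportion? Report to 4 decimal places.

The Beta prior is conjugate to a Binomial/Bernoulli likelihood; the update adds successes to α and failures to β.
Posterior mean = (α₀+k)/(α₀+β₀+n) = [n/(α₀+β₀+n)]·(k/n) + [(α₀+β₀)/(α₀+β₀+n)]·α₀/(α₀+β₀), so only n and the prior enter the weight.
The weight on the data is w = n/(α₀+β₀+n) = 35/(6.9+8.6+35) = 35/50.5 = 0.6931.

0.6931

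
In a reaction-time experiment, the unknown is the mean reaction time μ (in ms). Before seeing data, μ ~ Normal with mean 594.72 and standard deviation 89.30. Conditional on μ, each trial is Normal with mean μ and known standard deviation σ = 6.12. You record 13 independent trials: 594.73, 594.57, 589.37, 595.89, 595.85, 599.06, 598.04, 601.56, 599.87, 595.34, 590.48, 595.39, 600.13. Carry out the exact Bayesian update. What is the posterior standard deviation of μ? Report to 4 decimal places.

For Normal data with known variance σ², a Normal(μ₀, σ₀²) prior on μ is conjugate. Posterior precision = 1/σ₀² + n/σ²; posterior mean is the precision-weighted average of μ₀ and x̄.
σ₀² = 89.30² = 7974.49, σ² = 6.12² = 37.4544; σ² + n·σ₀² = 37.4544 + 13·7974.49 = 103705.8244.
Posterior precision = 1/σ₀² + n/σ² = 1/7974.49 + 13/37.4544 = (σ² + n·σ₀²)/(σ₀²σ²) = 103705.8244/(7974.49·37.4544); posterior variance σₙ² = σ₀²σ²/(σ² + n·σ₀²) = 7974.49·37.4544/103705.8244 = 2.880067.
Posterior SD = √σₙ² = √(7974.49·37.4544/103705.8244) = 1.6971.

1.6971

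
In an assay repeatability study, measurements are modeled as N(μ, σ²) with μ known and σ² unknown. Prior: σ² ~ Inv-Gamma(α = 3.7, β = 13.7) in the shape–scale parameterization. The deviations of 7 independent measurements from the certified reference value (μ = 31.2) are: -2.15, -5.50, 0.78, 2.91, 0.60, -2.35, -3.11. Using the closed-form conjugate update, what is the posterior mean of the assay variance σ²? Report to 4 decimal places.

With known mean μ and an Inverse-Gamma(α, β) prior on σ², the Normal likelihood is conjugate: posterior is Inv-Gamma(α + n/2, β + Σ(xᵢ−μ)²/2).
Σ(xᵢ−μ)² = (-2.15)² + (-5.50)² + (0.78)² + (2.91)² + (0.60)² + (-2.35)² + (-3.11)² = 59.5036.
Posterior: Inv-Gamma(3.7 + 7/2, 13.7 + 59.5036/2) = Inv-Gamma(7.20, 43.45180).
E[σ²|data] = β/(α−1) = 43.45180/6.20 = 7.0084.

7.0084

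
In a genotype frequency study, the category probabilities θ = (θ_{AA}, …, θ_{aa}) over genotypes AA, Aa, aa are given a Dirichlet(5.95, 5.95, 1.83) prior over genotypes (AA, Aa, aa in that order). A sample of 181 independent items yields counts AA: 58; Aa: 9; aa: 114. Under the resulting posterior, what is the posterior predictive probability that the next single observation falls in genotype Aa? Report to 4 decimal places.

The Dirichlet prior is conjugate to the Multinomial likelihood: each posterior αⱼ = prior αⱼ + observed count nⱼ.
Posterior concentration: (63.95, 14.95, 115.83), total = 194.73.
P(next = Aa | data) = α_{Aa}/Σα = 0.0768.

0.0768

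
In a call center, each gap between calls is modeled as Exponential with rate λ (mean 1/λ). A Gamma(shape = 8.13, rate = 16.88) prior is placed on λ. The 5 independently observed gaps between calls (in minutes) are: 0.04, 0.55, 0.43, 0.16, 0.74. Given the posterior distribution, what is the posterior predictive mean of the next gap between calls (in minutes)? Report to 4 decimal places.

1.5499

With a Gamma(shape α, rate β) prior on the exponential rate λ, the posterior after n observations with total T = Σxᵢ is Gamma(α+n, β+T).
Sum of observations T = 1.92 minutes; n = 5.
Posterior: Gamma(8.13+5, 16.88+1.92) = Gamma(13.13, 18.80).
The predictive distribution for the next observation is Lomax; its mean is β/(α−1) = 18.80/12.13 = 1.5499.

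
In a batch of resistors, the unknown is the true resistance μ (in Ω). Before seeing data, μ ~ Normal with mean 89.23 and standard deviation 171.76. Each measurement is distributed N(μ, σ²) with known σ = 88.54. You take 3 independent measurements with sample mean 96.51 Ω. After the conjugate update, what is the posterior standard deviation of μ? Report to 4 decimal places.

For Normal data with known variance σ², a Normal(μ₀, σ₀²) prior on μ is conjugate. Posterior precision = 1/σ₀² + n/σ²; posterior mean is the precision-weighted average of μ₀ and x̄.
σ₀² = 171.76² = 29501.4976, σ² = 88.54² = 7839.3316; σ² + n·σ₀² = 7839.3316 + 3·29501.4976 = 96343.8244.
Posterior precision = 1/σ₀² + n/σ² = 1/29501.4976 + 3/7839.3316 = (σ² + n·σ₀²)/(σ₀²σ²) = 96343.8244/(29501.4976·7839.3316); posterior variance σₙ² = σ₀²σ²/(σ² + n·σ₀²) = 29501.4976·7839.3316/96343.8244 = 2400.486215.
Posterior SD = √σₙ² = √(29501.4976·7839.3316/96343.8244) = 48.9948.

48.9948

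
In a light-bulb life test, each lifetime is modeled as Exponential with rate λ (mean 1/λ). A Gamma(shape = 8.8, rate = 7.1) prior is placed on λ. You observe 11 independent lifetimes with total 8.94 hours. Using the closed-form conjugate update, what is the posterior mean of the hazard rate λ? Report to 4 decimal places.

1.2344

With a Gamma(shape α, rate β) prior on the exponential rate λ, the posterior after n observations with total T = Σxᵢ is Gamma(α+n, β+T).
Posterior: Gamma(8.8+11, 7.1+8.94) = Gamma(19.8, 16.04).
Posterior mean of λ = α/β = 19.8/16.04 = 1.2344.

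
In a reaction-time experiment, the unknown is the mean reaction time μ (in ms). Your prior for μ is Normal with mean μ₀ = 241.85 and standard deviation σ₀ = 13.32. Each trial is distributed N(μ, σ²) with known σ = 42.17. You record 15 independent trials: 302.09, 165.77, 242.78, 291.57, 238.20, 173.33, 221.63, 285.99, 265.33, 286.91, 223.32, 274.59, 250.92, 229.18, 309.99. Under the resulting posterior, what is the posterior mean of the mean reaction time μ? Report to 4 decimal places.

247.1991

For Normal data with known variance σ², a Normal(μ₀, σ₀²) prior on μ is conjugate. Posterior precision = 1/σ₀² + n/σ²; posterior mean is the precision-weighted average of μ₀ and x̄.
Σxᵢ = 302.09 + 165.77 + 242.78 + 291.57 + 238.20 + 173.33 + 221.63 + 285.99 + 265.33 + 286.91 + 223.32 + 274.59 + 250.92 + 229.18 + 309.99 = 3761.6, so n·x̄ = 3761.6.
σ₀² = 13.32² = 177.4224, σ² = 42.17² = 1778.3089; σ² + n·σ₀² = 1778.3089 + 15·177.4224 = 4439.6449.
Posterior mean = (μ₀/σ₀² + n·x̄/σ²)/(1/σ₀² + n/σ²) = (σ²·μ₀ + σ₀²·n·x̄)/(σ² + n·σ₀²) = (1778.3089·241.85 + 177.4224·3761.6)/4439.6449 = 1097476.107305/4439.6449 = 247.1991.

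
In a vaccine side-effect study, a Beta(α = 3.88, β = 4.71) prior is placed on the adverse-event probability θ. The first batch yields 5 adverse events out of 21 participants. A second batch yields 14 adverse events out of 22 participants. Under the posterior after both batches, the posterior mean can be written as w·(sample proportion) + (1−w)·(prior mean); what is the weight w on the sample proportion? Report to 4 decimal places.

0.8335

The Beta prior is conjugate to a Binomial/Bernoulli likelihood; the update adds successes to α and failures to β.
Total number of participants: n = 21 + 22 = 43.
Posterior mean = (α₀+k)/(α₀+β₀+n) = [n/(α₀+β₀+n)]·(k/n) + [(α₀+β₀)/(α₀+β₀+n)]·α₀/(α₀+β₀), so only n and the prior enter the weight.
The weight on the data is w = n/(α₀+β₀+n) = 43/(3.88+4.71+43) = 43/51.59 = 0.8335.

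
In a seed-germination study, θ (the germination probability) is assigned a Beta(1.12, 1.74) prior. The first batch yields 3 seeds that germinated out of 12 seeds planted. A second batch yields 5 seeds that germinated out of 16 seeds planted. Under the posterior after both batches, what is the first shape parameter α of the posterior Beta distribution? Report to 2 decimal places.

9.12

The Beta prior is conjugate to a Binomial/Bernoulli likelihood; the update adds successes to α and failures to β.
After batch 1: Beta(1.12+3, 1.74+9) = Beta(4.12, 10.74).
After batch 2: Beta(4.12+5, 10.74+11) = Beta(9.12, 21.74).
Posterior α = 9.12.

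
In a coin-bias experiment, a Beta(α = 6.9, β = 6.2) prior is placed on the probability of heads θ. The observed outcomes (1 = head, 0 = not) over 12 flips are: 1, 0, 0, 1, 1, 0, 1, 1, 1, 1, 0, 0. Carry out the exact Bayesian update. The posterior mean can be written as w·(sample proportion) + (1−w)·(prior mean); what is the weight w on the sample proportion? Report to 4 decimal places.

0.4781

The Beta prior is conjugate to a Binomial/Bernoulli likelihood; the update adds successes to α and failures to β.
Posterior mean = (α₀+k)/(α₀+β₀+n) = [n/(α₀+β₀+n)]·(k/n) + [(α₀+β₀)/(α₀+β₀+n)]·α₀/(α₀+β₀), so only n and the prior enter the weight.
The weight on the data is w = n/(α₀+β₀+n) = 12/(6.9+6.2+12) = 12/25.1 = 0.4781.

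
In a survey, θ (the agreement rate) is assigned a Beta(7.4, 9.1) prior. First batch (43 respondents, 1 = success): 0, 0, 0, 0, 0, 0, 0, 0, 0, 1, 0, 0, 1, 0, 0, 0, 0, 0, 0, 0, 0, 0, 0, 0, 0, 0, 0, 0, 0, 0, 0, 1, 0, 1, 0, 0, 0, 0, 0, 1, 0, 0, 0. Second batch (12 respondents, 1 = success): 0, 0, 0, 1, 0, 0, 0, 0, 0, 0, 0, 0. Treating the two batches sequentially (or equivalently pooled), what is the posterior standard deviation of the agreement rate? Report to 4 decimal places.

0.0458

The Beta prior is conjugate to a Binomial/Bernoulli likelihood; the update adds successes to α and failures to β.
After batch 1: Beta(7.4+5, 9.1+38) = Beta(12.4, 47.1).
After batch 2: Beta(12.4+1, 47.1+11) = Beta(13.4, 58.1).
Var = αβ/((α+β)²(α+β+1)) = 13.4·58.1/(71.5²·72.5) = 0.00210054; SD = √0.00210054 = 0.0458.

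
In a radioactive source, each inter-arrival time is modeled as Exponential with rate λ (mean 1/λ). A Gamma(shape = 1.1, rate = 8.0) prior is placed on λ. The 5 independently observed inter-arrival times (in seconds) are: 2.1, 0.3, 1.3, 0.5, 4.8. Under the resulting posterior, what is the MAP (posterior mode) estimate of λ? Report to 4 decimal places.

0.3000

With a Gamma(shape α, rate β) prior on the exponential rate λ, the posterior after n observations with total T = Σxᵢ is Gamma(α+n, β+T).
Sum of observations T = 9.0 seconds; n = 5.
Posterior: Gamma(1.1+5, 8.0+9.0) = Gamma(6.1, 17.0).
Mode = (α−1)/β = 0.3000.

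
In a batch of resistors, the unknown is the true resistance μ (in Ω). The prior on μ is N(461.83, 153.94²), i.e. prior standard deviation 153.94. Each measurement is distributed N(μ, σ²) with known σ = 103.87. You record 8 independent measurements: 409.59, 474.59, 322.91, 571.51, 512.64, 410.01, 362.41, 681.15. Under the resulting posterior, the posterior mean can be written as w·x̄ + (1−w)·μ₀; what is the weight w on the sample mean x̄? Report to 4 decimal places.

0.9462

For Normal data with known variance σ², a Normal(μ₀, σ₀²) prior on μ is conjugate. Posterior precision = 1/σ₀² + n/σ²; posterior mean is the precision-weighted average of μ₀ and x̄.
σ₀² = 153.94² = 23697.5236, σ² = 103.87² = 10788.9769. Prior precision 1/σ₀² = 1/23697.5236; data precision n/σ² = 8/10788.9769.
w = (n/σ²)/(1/σ₀² + n/σ²) = n·σ₀²/(σ² + n·σ₀²) = 8·23697.5236/(10788.9769 + 8·23697.5236) = 189580.1888/200369.1657 = 0.9462.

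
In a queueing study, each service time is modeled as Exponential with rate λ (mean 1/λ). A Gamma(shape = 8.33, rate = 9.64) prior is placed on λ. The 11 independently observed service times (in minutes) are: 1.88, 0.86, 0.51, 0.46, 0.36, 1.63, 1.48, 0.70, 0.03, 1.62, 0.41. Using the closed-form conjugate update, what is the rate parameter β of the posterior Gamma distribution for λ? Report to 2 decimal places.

With a Gamma(shape α, rate β) prior on the exponential rate λ, the posterior after n observations with total T = Σxᵢ is Gamma(α+n, β+T).
Sum of observations T = 9.94 minutes; n = 11.
Posterior: Gamma(8.33+11, 9.64+9.94) = Gamma(19.33, 19.58).
Posterior β = 19.58.

19.58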